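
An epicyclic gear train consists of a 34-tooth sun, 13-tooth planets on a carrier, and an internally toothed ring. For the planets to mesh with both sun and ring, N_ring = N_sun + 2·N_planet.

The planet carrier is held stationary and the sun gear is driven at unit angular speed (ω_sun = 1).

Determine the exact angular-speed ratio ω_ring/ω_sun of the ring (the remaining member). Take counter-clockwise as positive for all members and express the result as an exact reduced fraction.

-17/30

N_ring = 34 + 2·13 = 60
34(ω_s−ω_c) = −60(ω_r−ω_c),  ω_c=0, ω_s=1
ω_r = 0 − (34/60)(1−0) = -17/30
ω_r/ω_s = -17/30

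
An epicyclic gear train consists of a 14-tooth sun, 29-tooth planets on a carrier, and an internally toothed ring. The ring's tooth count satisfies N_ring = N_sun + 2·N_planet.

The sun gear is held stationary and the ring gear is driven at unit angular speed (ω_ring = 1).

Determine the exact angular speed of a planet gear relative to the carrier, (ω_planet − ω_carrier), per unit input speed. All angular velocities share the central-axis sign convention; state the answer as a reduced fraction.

504/1247

N_ring = 14 + 2·29 = 72
14(ω_s−ω_c) = −72(ω_r−ω_c),  ω_s=0, ω_r=1
14(0−ω_c) = −72(1−ω_c)  ⇒  86ω_c = 72  ⇒  ω_c = 36/43
sun–planet: 14·(0−36/43) = −29·(ω_p−ω_c)  ⇒  ω_p−ω_c = −(14/29)·(-36/43) = 504/1247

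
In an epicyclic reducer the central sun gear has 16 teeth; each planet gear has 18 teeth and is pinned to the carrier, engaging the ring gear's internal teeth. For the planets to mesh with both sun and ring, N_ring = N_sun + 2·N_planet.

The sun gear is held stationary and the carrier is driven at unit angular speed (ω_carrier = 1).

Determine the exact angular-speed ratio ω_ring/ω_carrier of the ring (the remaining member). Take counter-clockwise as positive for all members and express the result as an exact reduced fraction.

N_ring = 16 + 2·18 = 52
16(ω_s−ω_c) = −52(ω_r−ω_c),  ω_s=0, ω_c=1
ω_r = 1 − (16/52)(0−1) = 17/13
ω_r/ω_c = 17/13

17/13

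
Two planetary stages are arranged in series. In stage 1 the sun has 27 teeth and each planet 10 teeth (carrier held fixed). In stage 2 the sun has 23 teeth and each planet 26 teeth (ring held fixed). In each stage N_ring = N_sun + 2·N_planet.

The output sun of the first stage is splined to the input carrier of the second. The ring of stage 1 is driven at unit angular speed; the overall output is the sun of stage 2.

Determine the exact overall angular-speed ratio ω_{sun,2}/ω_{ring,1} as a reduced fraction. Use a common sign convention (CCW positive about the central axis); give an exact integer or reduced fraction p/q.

Stage 1: N_ring = 27 + 2·10 = 47
Stage 1: 27(ω_s−ω_c) = −47(ω_r−ω_c),  ω_c=0, ω_r=1
Stage 1: ω_s = 0 − (47/27)(1−0) = -47/27
  ⇒ ω_s¹/ω_r¹ = -47/27
Stage 2: N_ring = 23 + 2·26 = 75
Stage 2: 23(ω_s−ω_c) = −75(ω_r−ω_c),  ω_r=0, ω_c=1
Stage 2: ω_s = 1 − (75/23)(0−1) = 98/23
  ⇒ ω_s²/ω_c² = 98/23
Coupling ω_c² = ω_s¹ ⇒ overall = -47/27 × 98/23 = -4606/621

-4606/621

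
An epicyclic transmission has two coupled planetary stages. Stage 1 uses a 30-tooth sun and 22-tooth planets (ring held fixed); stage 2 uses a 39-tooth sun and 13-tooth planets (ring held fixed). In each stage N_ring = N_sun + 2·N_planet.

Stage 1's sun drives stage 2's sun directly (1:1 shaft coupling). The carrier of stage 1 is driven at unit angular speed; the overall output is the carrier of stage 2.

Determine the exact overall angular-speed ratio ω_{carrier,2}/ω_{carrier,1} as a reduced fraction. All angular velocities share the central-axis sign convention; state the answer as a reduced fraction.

Stage 1: N_ring = 30 + 2·22 = 74
Stage 1: 30(ω_s−ω_c) = −74(ω_r−ω_c),  ω_r=0, ω_c=1
Stage 1: ω_s = 1 − (74/30)(0−1) = 52/15
  ⇒ ω_s¹/ω_c¹ = 52/15
Stage 2: N_ring = 39 + 2·13 = 65
Stage 2: 39(ω_s−ω_c) = −65(ω_r−ω_c),  ω_r=0, ω_s=1
Stage 2: 39(1−ω_c) = −65(0−ω_c)  ⇒  104ω_c = 39  ⇒  ω_c = 3/8
  ⇒ ω_c²/ω_s² = 3/8
Coupling ω_s² = ω_s¹ ⇒ overall = 52/15 × 3/8 = 13/10

13/10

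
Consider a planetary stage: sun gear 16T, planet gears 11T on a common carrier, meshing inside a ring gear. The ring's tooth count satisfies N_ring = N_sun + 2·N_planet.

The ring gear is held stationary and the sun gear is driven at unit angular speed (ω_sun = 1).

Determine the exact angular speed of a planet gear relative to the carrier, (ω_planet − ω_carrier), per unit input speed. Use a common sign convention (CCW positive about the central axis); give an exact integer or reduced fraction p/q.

-304/297

N_ring = 16 + 2·11 = 38
16(ω_s−ω_c) = −38(ω_r−ω_c),  ω_r=0, ω_s=1
16(1−ω_c) = −38(0−ω_c)  ⇒  54ω_c = 16  ⇒  ω_c = 8/27
sun–planet: 16·(1−8/27) = −11·(ω_p−ω_c)  ⇒  ω_p−ω_c = −(16/11)·(19/27) = -304/297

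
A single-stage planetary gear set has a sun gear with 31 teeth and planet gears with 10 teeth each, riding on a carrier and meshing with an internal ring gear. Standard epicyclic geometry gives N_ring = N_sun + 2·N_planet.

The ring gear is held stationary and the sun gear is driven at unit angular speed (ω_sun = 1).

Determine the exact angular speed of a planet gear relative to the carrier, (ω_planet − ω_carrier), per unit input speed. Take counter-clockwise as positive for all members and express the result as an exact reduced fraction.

-1581/820

N_ring = 31 + 2·10 = 51
31(ω_s−ω_c) = −51(ω_r−ω_c),  ω_r=0, ω_s=1
31(1−ω_c) = −51(0−ω_c)  ⇒  82ω_c = 31  ⇒  ω_c = 31/82
sun–planet: 31·(1−31/82) = −10·(ω_p−ω_c)  ⇒  ω_p−ω_c = −(31/10)·(51/82) = -1581/820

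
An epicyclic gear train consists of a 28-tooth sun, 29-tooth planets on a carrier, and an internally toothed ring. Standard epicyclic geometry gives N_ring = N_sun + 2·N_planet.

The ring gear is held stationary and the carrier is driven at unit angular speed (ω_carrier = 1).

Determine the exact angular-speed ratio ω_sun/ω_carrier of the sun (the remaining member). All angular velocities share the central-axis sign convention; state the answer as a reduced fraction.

57/14

N_ring = 28 + 2·29 = 86
28(ω_s−ω_c) = −86(ω_r−ω_c),  ω_r=0, ω_c=1
ω_s = 1 − (86/28)(0−1) = 57/14
ω_s/ω_c = 57/14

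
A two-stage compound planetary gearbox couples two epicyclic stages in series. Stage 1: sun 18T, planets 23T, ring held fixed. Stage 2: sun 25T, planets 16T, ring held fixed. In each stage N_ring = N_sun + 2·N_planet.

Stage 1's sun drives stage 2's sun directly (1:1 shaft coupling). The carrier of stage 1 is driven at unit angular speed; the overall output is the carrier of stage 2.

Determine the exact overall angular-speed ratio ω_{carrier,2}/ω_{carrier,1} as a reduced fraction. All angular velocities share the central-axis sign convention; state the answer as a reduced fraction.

25/18

Stage 1: N_ring = 18 + 2·23 = 64
Stage 1: 18(ω_s−ω_c) = −64(ω_r−ω_c),  ω_r=0, ω_c=1
Stage 1: ω_s = 1 − (64/18)(0−1) = 41/9
  ⇒ ω_s¹/ω_c¹ = 41/9
Stage 2: N_ring = 25 + 2·16 = 57
Stage 2: 25(ω_s−ω_c) = −57(ω_r−ω_c),  ω_r=0, ω_s=1
Stage 2: 25(1−ω_c) = −57(0−ω_c)  ⇒  82ω_c = 25  ⇒  ω_c = 25/82
  ⇒ ω_c²/ω_s² = 25/82
Coupling ω_s² = ω_s¹ ⇒ overall = 41/9 × 25/82 = 25/18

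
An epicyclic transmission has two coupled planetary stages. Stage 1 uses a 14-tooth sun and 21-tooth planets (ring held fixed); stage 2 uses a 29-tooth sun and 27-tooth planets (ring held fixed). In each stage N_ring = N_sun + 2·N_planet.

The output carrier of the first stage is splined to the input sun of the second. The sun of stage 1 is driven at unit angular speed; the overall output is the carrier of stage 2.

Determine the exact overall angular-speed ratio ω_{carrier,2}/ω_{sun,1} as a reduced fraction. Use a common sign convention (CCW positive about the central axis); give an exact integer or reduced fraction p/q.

Stage 1: N_ring = 14 + 2·21 = 56
Stage 1: 14(ω_s−ω_c) = −56(ω_r−ω_c),  ω_r=0, ω_s=1
Stage 1: 14(1−ω_c) = −56(0−ω_c)  ⇒  70ω_c = 14  ⇒  ω_c = 1/5
  ⇒ ω_c¹/ω_s¹ = 1/5
Stage 2: N_ring = 29 + 2·27 = 83
Stage 2: 29(ω_s−ω_c) = −83(ω_r−ω_c),  ω_r=0, ω_s=1
Stage 2: 29(1−ω_c) = −83(0−ω_c)  ⇒  112ω_c = 29  ⇒  ω_c = 29/112
  ⇒ ω_c²/ω_s² = 29/112
Coupling ω_s² = ω_c¹ ⇒ overall = 1/5 × 29/112 = 29/560

29/560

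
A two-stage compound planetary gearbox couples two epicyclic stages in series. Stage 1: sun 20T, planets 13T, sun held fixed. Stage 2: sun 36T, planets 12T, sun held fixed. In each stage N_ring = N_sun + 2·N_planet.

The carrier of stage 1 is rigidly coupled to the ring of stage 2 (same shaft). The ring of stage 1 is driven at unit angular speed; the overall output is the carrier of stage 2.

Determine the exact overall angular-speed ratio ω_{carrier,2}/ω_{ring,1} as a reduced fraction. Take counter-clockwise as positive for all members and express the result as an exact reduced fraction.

Stage 1: N_ring = 20 + 2·13 = 46
Stage 1: 20(ω_s−ω_c) = −46(ω_r−ω_c),  ω_s=0, ω_r=1
Stage 1: 20(0−ω_c) = −46(1−ω_c)  ⇒  66ω_c = 46  ⇒  ω_c = 23/33
  ⇒ ω_c¹/ω_r¹ = 23/33
Stage 2: N_ring = 36 + 2·12 = 60
Stage 2: 36(ω_s−ω_c) = −60(ω_r−ω_c),  ω_s=0, ω_r=1
Stage 2: 36(0−ω_c) = −60(1−ω_c)  ⇒  96ω_c = 60  ⇒  ω_c = 5/8
  ⇒ ω_c²/ω_r² = 5/8
Coupling ω_r² = ω_c¹ ⇒ overall = 23/33 × 5/8 = 115/264

115/264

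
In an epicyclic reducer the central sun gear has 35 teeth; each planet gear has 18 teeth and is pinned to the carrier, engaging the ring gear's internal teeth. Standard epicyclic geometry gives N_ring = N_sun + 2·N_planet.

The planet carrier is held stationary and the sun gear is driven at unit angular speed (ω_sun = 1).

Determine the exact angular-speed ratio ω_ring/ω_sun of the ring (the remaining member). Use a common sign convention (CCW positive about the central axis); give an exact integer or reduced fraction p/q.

-35/71

N_ring = 35 + 2·18 = 71
35(ω_s−ω_c) = −71(ω_r−ω_c),  ω_c=0, ω_s=1
ω_r = 0 − (35/71)(1−0) = -35/71
ω_r/ω_s = -35/71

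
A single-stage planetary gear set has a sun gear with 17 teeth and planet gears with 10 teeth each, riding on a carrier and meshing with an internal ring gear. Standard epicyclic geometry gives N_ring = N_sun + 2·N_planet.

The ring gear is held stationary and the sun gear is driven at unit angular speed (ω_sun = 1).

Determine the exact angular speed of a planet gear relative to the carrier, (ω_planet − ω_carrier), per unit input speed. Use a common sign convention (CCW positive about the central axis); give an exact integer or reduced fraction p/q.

N_ring = 17 + 2·10 = 37
17(ω_s−ω_c) = −37(ω_r−ω_c),  ω_r=0, ω_s=1
17(1−ω_c) = −37(0−ω_c)  ⇒  54ω_c = 17  ⇒  ω_c = 17/54
sun–planet: 17·(1−17/54) = −10·(ω_p−ω_c)  ⇒  ω_p−ω_c = −(17/10)·(37/54) = -629/540

-629/540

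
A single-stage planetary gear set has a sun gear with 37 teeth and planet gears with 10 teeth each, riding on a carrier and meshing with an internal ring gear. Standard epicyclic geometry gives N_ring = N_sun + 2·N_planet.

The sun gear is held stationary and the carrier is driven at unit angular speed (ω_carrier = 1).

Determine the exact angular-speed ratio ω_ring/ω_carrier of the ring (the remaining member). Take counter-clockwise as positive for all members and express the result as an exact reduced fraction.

94/57

N_ring = 37 + 2·10 = 57
37(ω_s−ω_c) = −57(ω_r−ω_c),  ω_s=0, ω_c=1
ω_r = 1 − (37/57)(0−1) = 94/57
ω_r/ω_c = 94/57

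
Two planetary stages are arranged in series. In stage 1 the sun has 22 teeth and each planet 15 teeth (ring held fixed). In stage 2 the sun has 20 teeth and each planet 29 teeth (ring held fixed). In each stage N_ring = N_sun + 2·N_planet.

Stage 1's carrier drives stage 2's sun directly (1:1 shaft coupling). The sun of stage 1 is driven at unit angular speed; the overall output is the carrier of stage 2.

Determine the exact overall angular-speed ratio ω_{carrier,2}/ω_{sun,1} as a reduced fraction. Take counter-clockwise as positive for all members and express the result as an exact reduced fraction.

110/1813

Stage 1: N_ring = 22 + 2·15 = 52
Stage 1: 22(ω_s−ω_c) = −52(ω_r−ω_c),  ω_r=0, ω_s=1
Stage 1: 22(1−ω_c) = −52(0−ω_c)  ⇒  74ω_c = 22  ⇒  ω_c = 11/37
  ⇒ ω_c¹/ω_s¹ = 11/37
Stage 2: N_ring = 20 + 2·29 = 78
Stage 2: 20(ω_s−ω_c) = −78(ω_r−ω_c),  ω_r=0, ω_s=1
Stage 2: 20(1−ω_c) = −78(0−ω_c)  ⇒  98ω_c = 20  ⇒  ω_c = 10/49
  ⇒ ω_c²/ω_s² = 10/49
Coupling ω_s² = ω_c¹ ⇒ overall = 11/37 × 10/49 = 110/1813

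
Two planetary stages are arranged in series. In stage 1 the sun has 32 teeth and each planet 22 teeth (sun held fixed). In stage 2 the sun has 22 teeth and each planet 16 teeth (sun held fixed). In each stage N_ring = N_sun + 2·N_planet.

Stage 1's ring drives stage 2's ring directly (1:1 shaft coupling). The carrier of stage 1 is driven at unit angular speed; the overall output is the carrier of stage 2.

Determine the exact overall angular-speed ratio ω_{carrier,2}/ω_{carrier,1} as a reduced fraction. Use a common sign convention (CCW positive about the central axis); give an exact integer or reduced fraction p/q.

729/722

Stage 1: N_ring = 32 + 2·22 = 76
Stage 1: 32(ω_s−ω_c) = −76(ω_r−ω_c),  ω_s=0, ω_c=1
Stage 1: ω_r = 1 − (32/76)(0−1) = 27/19
  ⇒ ω_r¹/ω_c¹ = 27/19
Stage 2: N_ring = 22 + 2·16 = 54
Stage 2: 22(ω_s−ω_c) = −54(ω_r−ω_c),  ω_s=0, ω_r=1
Stage 2: 22(0−ω_c) = −54(1−ω_c)  ⇒  76ω_c = 54  ⇒  ω_c = 27/38
  ⇒ ω_c²/ω_r² = 27/38
Coupling ω_r² = ω_r¹ ⇒ overall = 27/19 × 27/38 = 729/722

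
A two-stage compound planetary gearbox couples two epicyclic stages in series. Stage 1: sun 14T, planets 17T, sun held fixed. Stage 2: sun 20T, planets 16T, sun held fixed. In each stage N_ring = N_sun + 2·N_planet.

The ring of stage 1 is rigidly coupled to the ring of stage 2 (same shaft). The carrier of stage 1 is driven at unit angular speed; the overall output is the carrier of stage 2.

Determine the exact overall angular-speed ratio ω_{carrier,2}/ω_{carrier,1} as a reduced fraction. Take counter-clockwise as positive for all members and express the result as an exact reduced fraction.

Stage 1: N_ring = 14 + 2·17 = 48
Stage 1: 14(ω_s−ω_c) = −48(ω_r−ω_c),  ω_s=0, ω_c=1
Stage 1: ω_r = 1 − (14/48)(0−1) = 31/24
  ⇒ ω_r¹/ω_c¹ = 31/24
Stage 2: N_ring = 20 + 2·16 = 52
Stage 2: 20(ω_s−ω_c) = −52(ω_r−ω_c),  ω_s=0, ω_r=1
Stage 2: 20(0−ω_c) = −52(1−ω_c)  ⇒  72ω_c = 52  ⇒  ω_c = 13/18
  ⇒ ω_c²/ω_r² = 13/18
Coupling ω_r² = ω_r¹ ⇒ overall = 31/24 × 13/18 = 403/432

403/432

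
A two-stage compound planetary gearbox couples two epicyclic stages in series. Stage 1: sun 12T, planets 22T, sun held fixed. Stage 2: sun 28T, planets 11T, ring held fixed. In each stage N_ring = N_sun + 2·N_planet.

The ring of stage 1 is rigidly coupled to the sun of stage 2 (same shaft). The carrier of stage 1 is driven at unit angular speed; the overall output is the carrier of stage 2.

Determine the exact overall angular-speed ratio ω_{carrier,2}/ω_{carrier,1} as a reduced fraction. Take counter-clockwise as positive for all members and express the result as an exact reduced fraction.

Stage 1: N_ring = 12 + 2·22 = 56
Stage 1: 12(ω_s−ω_c) = −56(ω_r−ω_c),  ω_s=0, ω_c=1
Stage 1: ω_r = 1 − (12/56)(0−1) = 17/14
  ⇒ ω_r¹/ω_c¹ = 17/14
Stage 2: N_ring = 28 + 2·11 = 50
Stage 2: 28(ω_s−ω_c) = −50(ω_r−ω_c),  ω_r=0, ω_s=1
Stage 2: 28(1−ω_c) = −50(0−ω_c)  ⇒  78ω_c = 28  ⇒  ω_c = 14/39
  ⇒ ω_c²/ω_s² = 14/39
Coupling ω_s² = ω_r¹ ⇒ overall = 17/14 × 14/39 = 17/39

17/39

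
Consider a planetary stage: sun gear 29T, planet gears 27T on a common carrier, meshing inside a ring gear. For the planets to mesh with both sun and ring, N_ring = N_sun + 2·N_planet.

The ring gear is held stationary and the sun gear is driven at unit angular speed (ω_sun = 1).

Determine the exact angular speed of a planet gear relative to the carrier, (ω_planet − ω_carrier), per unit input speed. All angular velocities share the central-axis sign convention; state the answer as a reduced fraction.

-2407/3024

N_ring = 29 + 2·27 = 83
29(ω_s−ω_c) = −83(ω_r−ω_c),  ω_r=0, ω_s=1
29(1−ω_c) = −83(0−ω_c)  ⇒  112ω_c = 29  ⇒  ω_c = 29/112
sun–planet: 29·(1−29/112) = −27·(ω_p−ω_c)  ⇒  ω_p−ω_c = −(29/27)·(83/112) = -2407/3024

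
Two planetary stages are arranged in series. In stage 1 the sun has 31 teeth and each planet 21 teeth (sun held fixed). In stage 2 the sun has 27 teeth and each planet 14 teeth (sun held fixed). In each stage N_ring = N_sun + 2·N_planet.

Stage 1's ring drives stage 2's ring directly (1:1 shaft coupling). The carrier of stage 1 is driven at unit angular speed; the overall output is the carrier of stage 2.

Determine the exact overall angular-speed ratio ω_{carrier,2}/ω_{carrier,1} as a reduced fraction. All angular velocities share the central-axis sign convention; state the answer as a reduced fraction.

2860/2993

Stage 1: N_ring = 31 + 2·21 = 73
Stage 1: 31(ω_s−ω_c) = −73(ω_r−ω_c),  ω_s=0, ω_c=1
Stage 1: ω_r = 1 − (31/73)(0−1) = 104/73
  ⇒ ω_r¹/ω_c¹ = 104/73
Stage 2: N_ring = 27 + 2·14 = 55
Stage 2: 27(ω_s−ω_c) = −55(ω_r−ω_c),  ω_s=0, ω_r=1
Stage 2: 27(0−ω_c) = −55(1−ω_c)  ⇒  82ω_c = 55  ⇒  ω_c = 55/82
  ⇒ ω_c²/ω_r² = 55/82
Coupling ω_r² = ω_r¹ ⇒ overall = 104/73 × 55/82 = 2860/2993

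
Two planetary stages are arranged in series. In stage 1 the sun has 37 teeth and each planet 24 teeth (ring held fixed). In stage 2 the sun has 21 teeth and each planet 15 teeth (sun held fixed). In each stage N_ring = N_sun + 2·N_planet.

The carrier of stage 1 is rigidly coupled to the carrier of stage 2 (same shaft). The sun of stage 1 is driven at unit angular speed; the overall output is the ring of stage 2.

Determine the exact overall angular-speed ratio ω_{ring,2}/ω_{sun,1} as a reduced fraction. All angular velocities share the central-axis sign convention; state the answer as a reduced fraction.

444/1037

Stage 1: N_ring = 37 + 2·24 = 85
Stage 1: 37(ω_s−ω_c) = −85(ω_r−ω_c),  ω_r=0, ω_s=1
Stage 1: 37(1−ω_c) = −85(0−ω_c)  ⇒  122ω_c = 37  ⇒  ω_c = 37/122
  ⇒ ω_c¹/ω_s¹ = 37/122
Stage 2: N_ring = 21 + 2·15 = 51
Stage 2: 21(ω_s−ω_c) = −51(ω_r−ω_c),  ω_s=0, ω_c=1
Stage 2: ω_r = 1 − (21/51)(0−1) = 24/17
  ⇒ ω_r²/ω_c² = 24/17
Coupling ω_c² = ω_c¹ ⇒ overall = 37/122 × 24/17 = 444/1037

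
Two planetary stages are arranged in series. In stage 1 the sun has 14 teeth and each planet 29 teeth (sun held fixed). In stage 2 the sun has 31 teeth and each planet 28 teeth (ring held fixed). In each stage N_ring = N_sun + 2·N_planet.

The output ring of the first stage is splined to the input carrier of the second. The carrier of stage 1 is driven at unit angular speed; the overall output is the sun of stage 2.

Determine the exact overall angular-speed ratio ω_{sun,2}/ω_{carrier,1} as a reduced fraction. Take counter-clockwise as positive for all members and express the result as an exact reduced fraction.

2537/558

Stage 1: N_ring = 14 + 2·29 = 72
Stage 1: 14(ω_s−ω_c) = −72(ω_r−ω_c),  ω_s=0, ω_c=1
Stage 1: ω_r = 1 − (14/72)(0−1) = 43/36
  ⇒ ω_r¹/ω_c¹ = 43/36
Stage 2: N_ring = 31 + 2·28 = 87
Stage 2: 31(ω_s−ω_c) = −87(ω_r−ω_c),  ω_r=0, ω_c=1
Stage 2: ω_s = 1 − (87/31)(0−1) = 118/31
  ⇒ ω_s²/ω_c² = 118/31
Coupling ω_c² = ω_r¹ ⇒ overall = 43/36 × 118/31 = 2537/558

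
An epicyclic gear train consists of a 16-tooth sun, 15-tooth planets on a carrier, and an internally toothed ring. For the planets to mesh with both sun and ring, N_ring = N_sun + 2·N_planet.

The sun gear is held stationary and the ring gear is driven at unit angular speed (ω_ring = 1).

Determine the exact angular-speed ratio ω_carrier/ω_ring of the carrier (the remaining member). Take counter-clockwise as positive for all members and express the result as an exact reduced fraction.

N_ring = 16 + 2·15 = 46
16(ω_s−ω_c) = −46(ω_r−ω_c),  ω_s=0, ω_r=1
16(0−ω_c) = −46(1−ω_c)  ⇒  62ω_c = 46  ⇒  ω_c = 23/31
ω_c/ω_r = 23/31

23/31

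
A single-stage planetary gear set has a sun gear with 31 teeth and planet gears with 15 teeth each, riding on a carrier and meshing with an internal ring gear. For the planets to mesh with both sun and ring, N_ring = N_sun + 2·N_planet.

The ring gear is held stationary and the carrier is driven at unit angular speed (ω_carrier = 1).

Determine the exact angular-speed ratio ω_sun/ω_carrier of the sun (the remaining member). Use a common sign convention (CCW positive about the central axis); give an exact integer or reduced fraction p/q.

N_ring = 31 + 2·15 = 61
31(ω_s−ω_c) = −61(ω_r−ω_c),  ω_r=0, ω_c=1
ω_s = 1 − (61/31)(0−1) = 92/31
ω_s/ω_c = 92/31

92/31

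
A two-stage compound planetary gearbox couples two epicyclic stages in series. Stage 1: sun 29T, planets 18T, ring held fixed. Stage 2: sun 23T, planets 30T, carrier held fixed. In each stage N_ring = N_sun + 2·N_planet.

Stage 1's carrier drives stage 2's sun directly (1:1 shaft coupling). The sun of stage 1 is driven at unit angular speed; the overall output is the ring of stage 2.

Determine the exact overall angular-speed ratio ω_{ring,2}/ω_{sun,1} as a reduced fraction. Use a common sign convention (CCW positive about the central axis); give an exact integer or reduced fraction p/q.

-667/7802

Stage 1: N_ring = 29 + 2·18 = 65
Stage 1: 29(ω_s−ω_c) = −65(ω_r−ω_c),  ω_r=0, ω_s=1
Stage 1: 29(1−ω_c) = −65(0−ω_c)  ⇒  94ω_c = 29  ⇒  ω_c = 29/94
  ⇒ ω_c¹/ω_s¹ = 29/94
Stage 2: N_ring = 23 + 2·30 = 83
Stage 2: 23(ω_s−ω_c) = −83(ω_r−ω_c),  ω_c=0, ω_s=1
Stage 2: ω_r = 0 − (23/83)(1−0) = -23/83
  ⇒ ω_r²/ω_s² = -23/83
Coupling ω_s² = ω_c¹ ⇒ overall = 29/94 × -23/83 = -667/7802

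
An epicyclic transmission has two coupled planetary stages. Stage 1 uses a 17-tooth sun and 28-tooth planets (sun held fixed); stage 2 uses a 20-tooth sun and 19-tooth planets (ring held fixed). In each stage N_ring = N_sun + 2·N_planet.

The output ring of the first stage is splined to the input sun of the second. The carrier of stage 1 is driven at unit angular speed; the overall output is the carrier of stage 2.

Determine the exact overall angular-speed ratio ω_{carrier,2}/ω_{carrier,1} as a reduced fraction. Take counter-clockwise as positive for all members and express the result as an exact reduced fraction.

Stage 1: N_ring = 17 + 2·28 = 73
Stage 1: 17(ω_s−ω_c) = −73(ω_r−ω_c),  ω_s=0, ω_c=1
Stage 1: ω_r = 1 − (17/73)(0−1) = 90/73
  ⇒ ω_r¹/ω_c¹ = 90/73
Stage 2: N_ring = 20 + 2·19 = 58
Stage 2: 20(ω_s−ω_c) = −58(ω_r−ω_c),  ω_r=0, ω_s=1
Stage 2: 20(1−ω_c) = −58(0−ω_c)  ⇒  78ω_c = 20  ⇒  ω_c = 10/39
  ⇒ ω_c²/ω_s² = 10/39
Coupling ω_s² = ω_r¹ ⇒ overall = 90/73 × 10/39 = 300/949

300/949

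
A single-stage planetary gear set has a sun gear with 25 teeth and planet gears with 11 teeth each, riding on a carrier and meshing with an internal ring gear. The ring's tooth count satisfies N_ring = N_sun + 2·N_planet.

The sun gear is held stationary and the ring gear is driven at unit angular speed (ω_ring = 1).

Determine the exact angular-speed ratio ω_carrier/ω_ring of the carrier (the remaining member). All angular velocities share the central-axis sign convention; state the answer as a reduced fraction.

N_ring = 25 + 2·11 = 47
25(ω_s−ω_c) = −47(ω_r−ω_c),  ω_s=0, ω_r=1
25(0−ω_c) = −47(1−ω_c)  ⇒  72ω_c = 47  ⇒  ω_c = 47/72
ω_c/ω_r = 47/72

47/72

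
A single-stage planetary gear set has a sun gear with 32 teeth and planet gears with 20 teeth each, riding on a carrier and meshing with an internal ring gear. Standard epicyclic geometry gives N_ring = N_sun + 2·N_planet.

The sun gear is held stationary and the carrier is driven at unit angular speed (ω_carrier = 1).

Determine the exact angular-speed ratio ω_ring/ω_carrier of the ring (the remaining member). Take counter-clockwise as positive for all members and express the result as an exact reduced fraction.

13/9

N_ring = 32 + 2·20 = 72
32(ω_s−ω_c) = −72(ω_r−ω_c),  ω_s=0, ω_c=1
ω_r = 1 − (32/72)(0−1) = 13/9
ω_r/ω_c = 13/9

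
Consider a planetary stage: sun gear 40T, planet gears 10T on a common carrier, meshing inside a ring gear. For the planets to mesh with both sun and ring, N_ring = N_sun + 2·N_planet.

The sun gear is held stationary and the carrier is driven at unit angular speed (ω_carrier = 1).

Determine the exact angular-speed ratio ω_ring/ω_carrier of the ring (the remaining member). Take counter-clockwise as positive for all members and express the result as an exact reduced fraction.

5/3

N_ring = 40 + 2·10 = 60
40(ω_s−ω_c) = −60(ω_r−ω_c),  ω_s=0, ω_c=1
ω_r = 1 − (40/60)(0−1) = 5/3
ω_r/ω_c = 5/3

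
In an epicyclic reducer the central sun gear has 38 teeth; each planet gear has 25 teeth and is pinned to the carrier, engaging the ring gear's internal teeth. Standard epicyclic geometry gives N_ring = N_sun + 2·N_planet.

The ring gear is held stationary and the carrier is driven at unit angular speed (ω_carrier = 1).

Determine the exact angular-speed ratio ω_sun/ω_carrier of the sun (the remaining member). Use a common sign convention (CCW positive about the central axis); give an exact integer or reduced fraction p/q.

63/19

N_ring = 38 + 2·25 = 88
38(ω_s−ω_c) = −88(ω_r−ω_c),  ω_r=0, ω_c=1
ω_s = 1 − (88/38)(0−1) = 63/19
ω_s/ω_c = 63/19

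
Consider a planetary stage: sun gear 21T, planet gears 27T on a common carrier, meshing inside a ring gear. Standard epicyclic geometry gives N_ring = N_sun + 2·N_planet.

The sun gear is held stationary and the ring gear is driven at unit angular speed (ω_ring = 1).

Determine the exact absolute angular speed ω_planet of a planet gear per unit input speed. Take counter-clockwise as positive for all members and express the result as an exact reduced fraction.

N_ring = 21 + 2·27 = 75
21(ω_s−ω_c) = −75(ω_r−ω_c),  ω_s=0, ω_r=1
21(0−ω_c) = −75(1−ω_c)  ⇒  96ω_c = 75  ⇒  ω_c = 25/32
sun–planet: 21·(0−25/32) = −27·(ω_p−ω_c)  ⇒  ω_p−ω_c = −(21/27)·(-25/32) = 175/288
ω_p = 25/32 + 175/288 = 25/18

25/18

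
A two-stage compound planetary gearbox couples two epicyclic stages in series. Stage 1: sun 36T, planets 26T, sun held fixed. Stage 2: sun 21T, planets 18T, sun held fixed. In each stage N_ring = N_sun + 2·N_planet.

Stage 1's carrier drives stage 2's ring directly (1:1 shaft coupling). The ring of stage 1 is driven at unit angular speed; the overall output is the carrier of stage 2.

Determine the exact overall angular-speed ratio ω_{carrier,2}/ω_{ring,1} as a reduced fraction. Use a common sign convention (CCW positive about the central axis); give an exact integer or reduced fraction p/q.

Stage 1: N_ring = 36 + 2·26 = 88
Stage 1: 36(ω_s−ω_c) = −88(ω_r−ω_c),  ω_s=0, ω_r=1
Stage 1: 36(0−ω_c) = −88(1−ω_c)  ⇒  124ω_c = 88  ⇒  ω_c = 22/31
  ⇒ ω_c¹/ω_r¹ = 22/31
Stage 2: N_ring = 21 + 2·18 = 57
Stage 2: 21(ω_s−ω_c) = −57(ω_r−ω_c),  ω_s=0, ω_r=1
Stage 2: 21(0−ω_c) = −57(1−ω_c)  ⇒  78ω_c = 57  ⇒  ω_c = 19/26
  ⇒ ω_c²/ω_r² = 19/26
Coupling ω_r² = ω_c¹ ⇒ overall = 22/31 × 19/26 = 209/403

209/403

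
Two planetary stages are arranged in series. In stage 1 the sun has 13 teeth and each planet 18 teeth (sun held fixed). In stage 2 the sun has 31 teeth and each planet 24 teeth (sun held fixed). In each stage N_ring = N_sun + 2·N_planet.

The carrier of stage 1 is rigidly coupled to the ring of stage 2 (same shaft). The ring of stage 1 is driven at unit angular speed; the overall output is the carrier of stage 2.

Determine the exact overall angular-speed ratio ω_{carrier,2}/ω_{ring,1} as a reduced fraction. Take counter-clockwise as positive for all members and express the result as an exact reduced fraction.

3871/6820

Stage 1: N_ring = 13 + 2·18 = 49
Stage 1: 13(ω_s−ω_c) = −49(ω_r−ω_c),  ω_s=0, ω_r=1
Stage 1: 13(0−ω_c) = −49(1−ω_c)  ⇒  62ω_c = 49  ⇒  ω_c = 49/62
  ⇒ ω_c¹/ω_r¹ = 49/62
Stage 2: N_ring = 31 + 2·24 = 79
Stage 2: 31(ω_s−ω_c) = −79(ω_r−ω_c),  ω_s=0, ω_r=1
Stage 2: 31(0−ω_c) = −79(1−ω_c)  ⇒  110ω_c = 79  ⇒  ω_c = 79/110
  ⇒ ω_c²/ω_r² = 79/110
Coupling ω_r² = ω_c¹ ⇒ overall = 49/62 × 79/110 = 3871/6820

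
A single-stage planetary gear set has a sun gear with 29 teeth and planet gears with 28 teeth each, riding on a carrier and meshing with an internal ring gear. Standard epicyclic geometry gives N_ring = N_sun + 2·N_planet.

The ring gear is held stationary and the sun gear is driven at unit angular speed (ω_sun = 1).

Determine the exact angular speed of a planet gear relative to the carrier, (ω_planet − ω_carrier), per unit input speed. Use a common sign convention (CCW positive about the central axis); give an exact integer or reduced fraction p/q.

-2465/3192

N_ring = 29 + 2·28 = 85
29(ω_s−ω_c) = −85(ω_r−ω_c),  ω_r=0, ω_s=1
29(1−ω_c) = −85(0−ω_c)  ⇒  114ω_c = 29  ⇒  ω_c = 29/114
sun–planet: 29·(1−29/114) = −28·(ω_p−ω_c)  ⇒  ω_p−ω_c = −(29/28)·(85/114) = -2465/3192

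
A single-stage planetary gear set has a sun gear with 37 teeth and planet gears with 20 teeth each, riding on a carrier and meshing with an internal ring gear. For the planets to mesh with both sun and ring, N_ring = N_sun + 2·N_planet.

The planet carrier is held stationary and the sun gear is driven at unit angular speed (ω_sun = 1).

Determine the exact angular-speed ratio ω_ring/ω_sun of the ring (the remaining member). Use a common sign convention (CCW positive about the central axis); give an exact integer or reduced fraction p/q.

-37/77

N_ring = 37 + 2·20 = 77
37(ω_s−ω_c) = −77(ω_r−ω_c),  ω_c=0, ω_s=1
ω_r = 0 − (37/77)(1−0) = -37/77
ω_r/ω_s = -37/77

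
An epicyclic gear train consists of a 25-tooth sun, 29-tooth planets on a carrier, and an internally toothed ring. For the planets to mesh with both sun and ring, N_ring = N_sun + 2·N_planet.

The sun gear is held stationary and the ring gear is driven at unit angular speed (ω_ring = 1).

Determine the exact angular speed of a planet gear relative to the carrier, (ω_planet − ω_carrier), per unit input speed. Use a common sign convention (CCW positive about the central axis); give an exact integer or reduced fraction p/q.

N_ring = 25 + 2·29 = 83
25(ω_s−ω_c) = −83(ω_r−ω_c),  ω_s=0, ω_r=1
25(0−ω_c) = −83(1−ω_c)  ⇒  108ω_c = 83  ⇒  ω_c = 83/108
sun–planet: 25·(0−83/108) = −29·(ω_p−ω_c)  ⇒  ω_p−ω_c = −(25/29)·(-83/108) = 2075/3132

2075/3132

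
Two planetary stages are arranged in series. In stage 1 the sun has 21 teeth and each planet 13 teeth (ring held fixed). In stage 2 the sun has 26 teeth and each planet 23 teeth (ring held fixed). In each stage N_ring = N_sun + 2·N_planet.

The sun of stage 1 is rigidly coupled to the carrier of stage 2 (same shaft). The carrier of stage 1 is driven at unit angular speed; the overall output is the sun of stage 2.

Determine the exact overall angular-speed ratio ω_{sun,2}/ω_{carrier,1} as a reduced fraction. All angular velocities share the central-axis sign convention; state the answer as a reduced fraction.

Stage 1: N_ring = 21 + 2·13 = 47
Stage 1: 21(ω_s−ω_c) = −47(ω_r−ω_c),  ω_r=0, ω_c=1
Stage 1: ω_s = 1 − (47/21)(0−1) = 68/21
  ⇒ ω_s¹/ω_c¹ = 68/21
Stage 2: N_ring = 26 + 2·23 = 72
Stage 2: 26(ω_s−ω_c) = −72(ω_r−ω_c),  ω_r=0, ω_c=1
Stage 2: ω_s = 1 − (72/26)(0−1) = 49/13
  ⇒ ω_s²/ω_c² = 49/13
Coupling ω_c² = ω_s¹ ⇒ overall = 68/21 × 49/13 = 476/39

476/39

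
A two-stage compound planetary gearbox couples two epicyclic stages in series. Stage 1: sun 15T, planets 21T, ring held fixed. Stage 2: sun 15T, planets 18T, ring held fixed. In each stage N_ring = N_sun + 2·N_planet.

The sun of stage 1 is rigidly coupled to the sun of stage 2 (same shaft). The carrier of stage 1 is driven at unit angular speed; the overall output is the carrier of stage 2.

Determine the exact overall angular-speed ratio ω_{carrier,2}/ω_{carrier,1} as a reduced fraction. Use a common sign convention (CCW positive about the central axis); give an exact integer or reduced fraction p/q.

Stage 1: N_ring = 15 + 2·21 = 57
Stage 1: 15(ω_s−ω_c) = −57(ω_r−ω_c),  ω_r=0, ω_c=1
Stage 1: ω_s = 1 − (57/15)(0−1) = 24/5
  ⇒ ω_s¹/ω_c¹ = 24/5
Stage 2: N_ring = 15 + 2·18 = 51
Stage 2: 15(ω_s−ω_c) = −51(ω_r−ω_c),  ω_r=0, ω_s=1
Stage 2: 15(1−ω_c) = −51(0−ω_c)  ⇒  66ω_c = 15  ⇒  ω_c = 5/22
  ⇒ ω_c²/ω_s² = 5/22
Coupling ω_s² = ω_s¹ ⇒ overall = 24/5 × 5/22 = 12/11

12/11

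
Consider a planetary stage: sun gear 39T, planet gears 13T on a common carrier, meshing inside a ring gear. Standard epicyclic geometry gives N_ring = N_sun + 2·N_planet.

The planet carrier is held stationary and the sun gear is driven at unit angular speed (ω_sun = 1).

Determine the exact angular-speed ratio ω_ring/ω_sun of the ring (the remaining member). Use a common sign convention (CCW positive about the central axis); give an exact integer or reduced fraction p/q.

N_ring = 39 + 2·13 = 65
39(ω_s−ω_c) = −65(ω_r−ω_c),  ω_c=0, ω_s=1
ω_r = 0 − (39/65)(1−0) = -3/5
ω_r/ω_s = -3/5

-3/5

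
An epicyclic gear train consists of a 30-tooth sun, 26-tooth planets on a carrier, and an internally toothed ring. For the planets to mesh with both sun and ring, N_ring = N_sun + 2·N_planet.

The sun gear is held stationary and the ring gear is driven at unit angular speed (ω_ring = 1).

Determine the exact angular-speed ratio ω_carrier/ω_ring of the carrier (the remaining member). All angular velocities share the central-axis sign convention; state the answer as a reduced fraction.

41/56

N_ring = 30 + 2·26 = 82
30(ω_s−ω_c) = −82(ω_r−ω_c),  ω_s=0, ω_r=1
30(0−ω_c) = −82(1−ω_c)  ⇒  112ω_c = 82  ⇒  ω_c = 41/56
ω_c/ω_r = 41/56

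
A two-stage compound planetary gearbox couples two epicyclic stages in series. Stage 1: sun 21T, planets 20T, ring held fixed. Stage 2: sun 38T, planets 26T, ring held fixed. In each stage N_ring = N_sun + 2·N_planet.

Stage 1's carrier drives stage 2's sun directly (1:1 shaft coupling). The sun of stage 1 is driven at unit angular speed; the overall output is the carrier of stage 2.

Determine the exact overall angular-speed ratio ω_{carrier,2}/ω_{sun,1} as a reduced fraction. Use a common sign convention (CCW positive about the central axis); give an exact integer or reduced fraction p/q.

399/5248

Stage 1: N_ring = 21 + 2·20 = 61
Stage 1: 21(ω_s−ω_c) = −61(ω_r−ω_c),  ω_r=0, ω_s=1
Stage 1: 21(1−ω_c) = −61(0−ω_c)  ⇒  82ω_c = 21  ⇒  ω_c = 21/82
  ⇒ ω_c¹/ω_s¹ = 21/82
Stage 2: N_ring = 38 + 2·26 = 90
Stage 2: 38(ω_s−ω_c) = −90(ω_r−ω_c),  ω_r=0, ω_s=1
Stage 2: 38(1−ω_c) = −90(0−ω_c)  ⇒  128ω_c = 38  ⇒  ω_c = 19/64
  ⇒ ω_c²/ω_s² = 19/64
Coupling ω_s² = ω_c¹ ⇒ overall = 21/82 × 19/64 = 399/5248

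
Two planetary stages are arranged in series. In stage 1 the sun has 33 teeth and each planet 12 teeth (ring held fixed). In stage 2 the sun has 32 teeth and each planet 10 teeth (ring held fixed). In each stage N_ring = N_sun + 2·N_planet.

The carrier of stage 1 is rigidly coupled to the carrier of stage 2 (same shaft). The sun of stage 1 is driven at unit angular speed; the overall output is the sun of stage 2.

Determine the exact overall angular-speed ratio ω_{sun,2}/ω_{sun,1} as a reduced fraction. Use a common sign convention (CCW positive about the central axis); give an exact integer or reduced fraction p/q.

77/80

Stage 1: N_ring = 33 + 2·12 = 57
Stage 1: 33(ω_s−ω_c) = −57(ω_r−ω_c),  ω_r=0, ω_s=1
Stage 1: 33(1−ω_c) = −57(0−ω_c)  ⇒  90ω_c = 33  ⇒  ω_c = 11/30
  ⇒ ω_c¹/ω_s¹ = 11/30
Stage 2: N_ring = 32 + 2·10 = 52
Stage 2: 32(ω_s−ω_c) = −52(ω_r−ω_c),  ω_r=0, ω_c=1
Stage 2: ω_s = 1 − (52/32)(0−1) = 21/8
  ⇒ ω_s²/ω_c² = 21/8
Coupling ω_c² = ω_c¹ ⇒ overall = 11/30 × 21/8 = 77/80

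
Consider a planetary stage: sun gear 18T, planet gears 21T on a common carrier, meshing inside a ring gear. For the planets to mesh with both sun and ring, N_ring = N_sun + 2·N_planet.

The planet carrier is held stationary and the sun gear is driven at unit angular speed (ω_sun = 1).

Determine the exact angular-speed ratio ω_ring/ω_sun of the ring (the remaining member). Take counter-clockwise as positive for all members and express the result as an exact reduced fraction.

N_ring = 18 + 2·21 = 60
18(ω_s−ω_c) = −60(ω_r−ω_c),  ω_c=0, ω_s=1
ω_r = 0 − (18/60)(1−0) = -3/10
ω_r/ω_s = -3/10

-3/10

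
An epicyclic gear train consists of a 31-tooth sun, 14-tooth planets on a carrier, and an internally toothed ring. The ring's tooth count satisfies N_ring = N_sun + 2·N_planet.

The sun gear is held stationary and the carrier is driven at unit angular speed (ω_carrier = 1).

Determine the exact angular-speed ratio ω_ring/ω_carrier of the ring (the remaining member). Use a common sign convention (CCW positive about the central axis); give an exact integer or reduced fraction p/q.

N_ring = 31 + 2·14 = 59
31(ω_s−ω_c) = −59(ω_r−ω_c),  ω_s=0, ω_c=1
ω_r = 1 − (31/59)(0−1) = 90/59
ω_r/ω_c = 90/59

90/59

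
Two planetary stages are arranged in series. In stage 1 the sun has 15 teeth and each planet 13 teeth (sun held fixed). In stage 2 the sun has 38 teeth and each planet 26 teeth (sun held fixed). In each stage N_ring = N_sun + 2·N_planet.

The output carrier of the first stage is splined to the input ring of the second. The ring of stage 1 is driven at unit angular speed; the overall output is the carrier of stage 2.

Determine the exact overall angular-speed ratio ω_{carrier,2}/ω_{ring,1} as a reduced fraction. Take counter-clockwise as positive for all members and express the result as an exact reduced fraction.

Stage 1: N_ring = 15 + 2·13 = 41
Stage 1: 15(ω_s−ω_c) = −41(ω_r−ω_c),  ω_s=0, ω_r=1
Stage 1: 15(0−ω_c) = −41(1−ω_c)  ⇒  56ω_c = 41  ⇒  ω_c = 41/56
  ⇒ ω_c¹/ω_r¹ = 41/56
Stage 2: N_ring = 38 + 2·26 = 90
Stage 2: 38(ω_s−ω_c) = −90(ω_r−ω_c),  ω_s=0, ω_r=1
Stage 2: 38(0−ω_c) = −90(1−ω_c)  ⇒  128ω_c = 90  ⇒  ω_c = 45/64
  ⇒ ω_c²/ω_r² = 45/64
Coupling ω_r² = ω_c¹ ⇒ overall = 41/56 × 45/64 = 1845/3584

1845/3584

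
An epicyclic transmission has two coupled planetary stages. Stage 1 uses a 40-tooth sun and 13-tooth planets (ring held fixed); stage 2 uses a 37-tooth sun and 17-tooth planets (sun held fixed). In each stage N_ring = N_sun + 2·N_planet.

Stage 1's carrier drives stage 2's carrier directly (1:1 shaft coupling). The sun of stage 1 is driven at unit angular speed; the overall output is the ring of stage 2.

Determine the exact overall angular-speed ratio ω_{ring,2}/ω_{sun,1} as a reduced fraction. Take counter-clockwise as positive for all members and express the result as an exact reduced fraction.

2160/3763

Stage 1: N_ring = 40 + 2·13 = 66
Stage 1: 40(ω_s−ω_c) = −66(ω_r−ω_c),  ω_r=0, ω_s=1
Stage 1: 40(1−ω_c) = −66(0−ω_c)  ⇒  106ω_c = 40  ⇒  ω_c = 20/53
  ⇒ ω_c¹/ω_s¹ = 20/53
Stage 2: N_ring = 37 + 2·17 = 71
Stage 2: 37(ω_s−ω_c) = −71(ω_r−ω_c),  ω_s=0, ω_c=1
Stage 2: ω_r = 1 − (37/71)(0−1) = 108/71
  ⇒ ω_r²/ω_c² = 108/71
Coupling ω_c² = ω_c¹ ⇒ overall = 20/53 × 108/71 = 2160/3763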